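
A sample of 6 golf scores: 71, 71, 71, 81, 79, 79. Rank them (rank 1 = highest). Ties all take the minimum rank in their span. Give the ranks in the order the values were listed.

Sorted (descending): 81, 79, 79, 71, 71, 71
The 2 values of 79 occupy positions 2–3 → each gets rank 2.
The 3 values of 71 occupy positions 4–6 → each gets rank 4.

4, 4, 4, 1, 2, 2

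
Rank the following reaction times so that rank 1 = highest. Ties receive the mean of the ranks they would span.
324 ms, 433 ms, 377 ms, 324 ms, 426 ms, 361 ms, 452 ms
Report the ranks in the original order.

6.5, 2, 4, 6.5, 3, 5, 1

Sorted (descending): 452, 433, 426, 377, 361, 324, 324
The 2 values of 324 occupy positions 6–7 → average rank (6+7)/2 = 6.5.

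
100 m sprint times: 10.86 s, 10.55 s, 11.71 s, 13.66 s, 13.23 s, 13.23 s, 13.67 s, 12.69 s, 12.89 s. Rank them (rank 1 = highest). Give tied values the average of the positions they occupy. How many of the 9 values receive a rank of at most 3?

Sorted (descending): 13.67, 13.66, 13.23, 13.23, 12.89, 12.69, 11.71, 10.86, 10.55
The 2 values of 13.23 occupy positions 3–4 → average rank (3+4)/2 = 3.5.
Ranks ≤ 3: {1, 2} → 2 values.

2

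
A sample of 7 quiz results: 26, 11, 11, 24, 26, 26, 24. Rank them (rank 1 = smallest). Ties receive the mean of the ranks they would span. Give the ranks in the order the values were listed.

6, 1.5, 1.5, 3.5, 6, 6, 3.5

Sorted (ascending): 11, 11, 24, 24, 26, 26, 26
The 2 values of 11 occupy positions 1–2 → average rank (1+2)/2 = 1.5.
The 2 values of 24 occupy positions 3–4 → average rank (3+4)/2 = 3.5.
The 3 values of 26 occupy positions 5–7 → average rank 6.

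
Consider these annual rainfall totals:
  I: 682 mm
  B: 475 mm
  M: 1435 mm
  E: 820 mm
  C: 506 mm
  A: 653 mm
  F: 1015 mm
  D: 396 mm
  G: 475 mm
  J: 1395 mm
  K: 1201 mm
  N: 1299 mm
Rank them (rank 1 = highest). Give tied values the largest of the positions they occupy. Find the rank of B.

Sorted (descending): 1435, 1395, 1299, 1201, 1015, 820, 682, 653, 506, 475, 475, 396
The 2 values of 475 occupy positions 10–11 → each gets rank 11.
B has value 475 mm → rank 11.

11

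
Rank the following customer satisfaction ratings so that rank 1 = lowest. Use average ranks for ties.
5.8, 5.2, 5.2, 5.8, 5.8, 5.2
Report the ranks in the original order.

Sorted (ascending): 5.2, 5.2, 5.2, 5.8, 5.8, 5.8
The 3 values of 5.2 occupy positions 1–3 → average rank 2.
The 3 values of 5.8 occupy positions 4–6 → average rank 5.

5, 2, 2, 5, 5, 2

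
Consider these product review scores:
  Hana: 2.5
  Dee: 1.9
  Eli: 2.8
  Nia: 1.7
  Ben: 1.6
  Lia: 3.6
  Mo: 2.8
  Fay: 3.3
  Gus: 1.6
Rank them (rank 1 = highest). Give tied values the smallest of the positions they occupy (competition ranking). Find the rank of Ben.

Sorted (descending): 3.6, 3.3, 2.8, 2.8, 2.5, 1.9, 1.7, 1.6, 1.6
The 2 values of 2.8 occupy positions 3–4 → each gets rank 3.
The 2 values of 1.6 occupy positions 8–9 → each gets rank 8.
Ben has value 1.6 → rank 8.

8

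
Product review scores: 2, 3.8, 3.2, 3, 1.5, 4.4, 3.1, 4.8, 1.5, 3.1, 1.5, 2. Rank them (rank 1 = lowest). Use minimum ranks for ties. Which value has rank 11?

Sorted (ascending): 1.5, 1.5, 1.5, 2, 2, 3, 3.1, 3.1, 3.2, 3.8, 4.4, 4.8
The 3 values of 1.5 occupy positions 1–3 → each gets rank 1.
The 2 values of 2 occupy positions 4–5 → each gets rank 4.
The 2 values of 3.1 occupy positions 7–8 → each gets rank 7.
Rank 11 → value 4.4.

4.4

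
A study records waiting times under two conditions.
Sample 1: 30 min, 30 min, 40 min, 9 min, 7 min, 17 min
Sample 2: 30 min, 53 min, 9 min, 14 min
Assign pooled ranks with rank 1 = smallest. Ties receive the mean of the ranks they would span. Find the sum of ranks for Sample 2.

Sorted (ascending): 7, 9, 9, 14, 17, 30, 30, 30, 40, 53
The 2 values of 9 occupy positions 2–3 → average rank (2+3)/2 = 2.5.
The 3 values of 30 occupy positions 6–8 → average rank 7.
Sample 2 values → pooled ranks: 30→7, 53→10, 9→2.5, 14→4
Rank sum = 7 + 10 + 2.5 + 4 = 23.5

23.5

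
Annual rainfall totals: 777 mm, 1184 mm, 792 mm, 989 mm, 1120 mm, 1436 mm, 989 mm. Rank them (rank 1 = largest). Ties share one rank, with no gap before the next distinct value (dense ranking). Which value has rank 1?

1436

Sorted (descending): 1436, 1184, 1120, 989, 989, 792, 777
The 2 values of 989 share dense rank 4.
Remaining distinct values take the next consecutive integers.
Rank 1 → value 1436.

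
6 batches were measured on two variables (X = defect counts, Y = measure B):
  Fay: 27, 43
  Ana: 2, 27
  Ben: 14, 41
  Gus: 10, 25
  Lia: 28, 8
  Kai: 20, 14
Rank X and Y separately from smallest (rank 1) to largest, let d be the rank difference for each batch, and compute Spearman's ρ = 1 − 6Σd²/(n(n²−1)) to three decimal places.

-0.257

Ranks of variable 1: 5, 1, 3, 2, 6, 4
Ranks of variable 2: 6, 4, 5, 3, 1, 2
d = r₁ − r₂: -1, -3, -2, -1, 5, 2
d²: 1, 9, 4, 1, 25, 4; Σd² = 44
ρ = 1 − 6·44/(6·35) = 1 − 264/210 = -0.257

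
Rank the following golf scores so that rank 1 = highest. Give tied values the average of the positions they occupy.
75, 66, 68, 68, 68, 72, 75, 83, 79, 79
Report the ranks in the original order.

4.5, 10, 8, 8, 8, 6, 4.5, 1, 2.5, 2.5

Sorted (descending): 83, 79, 79, 75, 75, 72, 68, 68, 68, 66
The 2 values of 79 occupy positions 2–3 → average rank (2+3)/2 = 2.5.
The 2 values of 75 occupy positions 4–5 → average rank (4+5)/2 = 4.5.
The 3 values of 68 occupy positions 7–9 → average rank 8.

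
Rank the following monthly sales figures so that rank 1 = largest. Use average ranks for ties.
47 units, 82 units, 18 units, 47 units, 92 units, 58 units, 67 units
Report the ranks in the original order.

Sorted (descending): 92, 82, 67, 58, 47, 47, 18
The 2 values of 47 occupy positions 5–6 → average rank (5+6)/2 = 5.5.

5.5, 2, 7, 5.5, 1, 4, 3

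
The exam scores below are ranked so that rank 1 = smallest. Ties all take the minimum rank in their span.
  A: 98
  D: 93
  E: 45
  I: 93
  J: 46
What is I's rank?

3

Sorted (ascending): 45, 46, 93, 93, 98
The 2 values of 93 occupy positions 3–4 → each gets rank 3.
I has value 93 → rank 3.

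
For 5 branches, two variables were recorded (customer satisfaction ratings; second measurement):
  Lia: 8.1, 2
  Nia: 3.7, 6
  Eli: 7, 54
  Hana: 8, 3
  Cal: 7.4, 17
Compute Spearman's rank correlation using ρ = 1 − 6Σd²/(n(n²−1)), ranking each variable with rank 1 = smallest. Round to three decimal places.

-0.700

Ranks of variable 1: 5, 1, 2, 4, 3
Ranks of variable 2: 1, 3, 5, 2, 4
d = r₁ − r₂: 4, -2, -3, 2, -1
d²: 16, 4, 9, 4, 1; Σd² = 34
ρ = 1 − 6·34/(5·24) = 1 − 204/120 = -0.700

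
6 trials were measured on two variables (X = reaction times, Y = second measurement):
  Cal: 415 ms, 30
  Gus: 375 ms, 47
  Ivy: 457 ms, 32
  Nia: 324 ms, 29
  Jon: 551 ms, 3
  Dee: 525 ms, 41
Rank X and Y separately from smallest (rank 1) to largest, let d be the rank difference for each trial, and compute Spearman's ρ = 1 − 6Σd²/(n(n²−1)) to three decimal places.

Ranks of variable 1: 3, 2, 4, 1, 6, 5
Ranks of variable 2: 3, 6, 4, 2, 1, 5
d = r₁ − r₂: 0, -4, 0, -1, 5, 0
d²: 0, 16, 0, 1, 25, 0; Σd² = 42
ρ = 1 − 6·42/(6·35) = 1 − 252/210 = -0.200

-0.200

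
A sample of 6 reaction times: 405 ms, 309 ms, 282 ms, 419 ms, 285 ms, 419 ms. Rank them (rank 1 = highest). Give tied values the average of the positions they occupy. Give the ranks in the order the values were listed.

Sorted (descending): 419, 419, 405, 309, 285, 282
The 2 values of 419 occupy positions 1–2 → average rank (1+2)/2 = 1.5.

3, 4, 6, 1.5, 5, 1.5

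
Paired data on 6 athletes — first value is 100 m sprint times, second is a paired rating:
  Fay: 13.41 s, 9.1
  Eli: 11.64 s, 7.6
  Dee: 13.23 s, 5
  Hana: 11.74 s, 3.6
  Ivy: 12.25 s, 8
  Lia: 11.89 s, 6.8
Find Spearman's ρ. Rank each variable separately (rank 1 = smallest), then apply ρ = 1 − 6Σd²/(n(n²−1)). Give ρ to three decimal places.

Ranks of variable 1: 6, 1, 5, 2, 4, 3
Ranks of variable 2: 6, 4, 2, 1, 5, 3
d = r₁ − r₂: 0, -3, 3, 1, -1, 0
d²: 0, 9, 9, 1, 1, 0; Σd² = 20
ρ = 1 − 6·20/(6·35) = 1 − 120/210 = 0.429

0.429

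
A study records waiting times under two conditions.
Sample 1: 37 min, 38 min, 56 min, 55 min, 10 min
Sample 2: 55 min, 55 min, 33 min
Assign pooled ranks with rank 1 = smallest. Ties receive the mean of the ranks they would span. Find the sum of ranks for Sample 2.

14

Sorted (ascending): 10, 33, 37, 38, 55, 55, 55, 56
The 3 values of 55 occupy positions 5–7 → average rank 6.
Sample 2 values → pooled ranks: 55→6, 55→6, 33→2
Rank sum = 6 + 6 + 2 = 14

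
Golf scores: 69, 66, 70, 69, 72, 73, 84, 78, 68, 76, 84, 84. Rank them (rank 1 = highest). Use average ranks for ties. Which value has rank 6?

73

Sorted (descending): 84, 84, 84, 78, 76, 73, 72, 70, 69, 69, 68, 66
The 3 values of 84 occupy positions 1–3 → average rank 2.
The 2 values of 69 occupy positions 9–10 → average rank (9+10)/2 = 9.5.
Rank 6 → value 73.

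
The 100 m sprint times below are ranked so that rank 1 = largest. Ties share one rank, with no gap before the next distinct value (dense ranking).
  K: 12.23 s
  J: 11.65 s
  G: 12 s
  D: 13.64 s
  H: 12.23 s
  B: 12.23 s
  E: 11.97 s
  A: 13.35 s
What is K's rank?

Sorted (descending): 13.64, 13.35, 12.23, 12.23, 12.23, 12, 11.97, 11.65
The 3 values of 12.23 share dense rank 3.
Remaining distinct values take the next consecutive integers.
K has value 12.23 s → rank 3.

3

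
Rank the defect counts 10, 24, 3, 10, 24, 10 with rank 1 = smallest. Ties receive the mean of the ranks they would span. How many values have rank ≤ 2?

1

Sorted (ascending): 3, 10, 10, 10, 24, 24
The 3 values of 10 occupy positions 2–4 → average rank 3.
The 2 values of 24 occupy positions 5–6 → average rank (5+6)/2 = 5.5.
Ranks ≤ 2: {1} → 1 value.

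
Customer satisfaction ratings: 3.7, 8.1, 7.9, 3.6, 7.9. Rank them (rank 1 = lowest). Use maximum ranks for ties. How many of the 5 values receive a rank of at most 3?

Sorted (ascending): 3.6, 3.7, 7.9, 7.9, 8.1
The 2 values of 7.9 occupy positions 3–4 → each gets rank 4.
Ranks ≤ 3: {1, 2} → 2 values.

2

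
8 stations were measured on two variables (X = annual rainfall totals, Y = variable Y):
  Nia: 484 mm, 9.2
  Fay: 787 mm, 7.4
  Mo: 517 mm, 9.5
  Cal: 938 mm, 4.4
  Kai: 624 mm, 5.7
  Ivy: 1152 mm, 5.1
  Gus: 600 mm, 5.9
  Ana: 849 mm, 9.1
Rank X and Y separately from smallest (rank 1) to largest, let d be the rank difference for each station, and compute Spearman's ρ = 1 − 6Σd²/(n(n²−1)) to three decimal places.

Ranks of variable 1: 1, 5, 2, 7, 4, 8, 3, 6
Ranks of variable 2: 7, 5, 8, 1, 3, 2, 4, 6
d = r₁ − r₂: -6, 0, -6, 6, 1, 6, -1, 0
d²: 36, 0, 36, 36, 1, 36, 1, 0; Σd² = 146
ρ = 1 − 6·146/(8·63) = 1 − 876/504 = -0.738

-0.738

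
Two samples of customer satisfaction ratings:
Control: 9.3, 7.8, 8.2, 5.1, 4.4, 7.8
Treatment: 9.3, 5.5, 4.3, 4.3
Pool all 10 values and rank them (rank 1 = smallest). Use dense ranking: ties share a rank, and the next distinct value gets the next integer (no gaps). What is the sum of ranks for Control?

Sorted (ascending): 4.3, 4.3, 4.4, 5.1, 5.5, 7.8, 7.8, 8.2, 9.3, 9.3
The 2 values of 4.3 share dense rank 1.
The 2 values of 7.8 share dense rank 5.
The 2 values of 9.3 share dense rank 7.
Remaining distinct values take the next consecutive integers.
Control values → pooled ranks: 9.3→7, 7.8→5, 8.2→6, 5.1→3, 4.4→2, 7.8→5
Rank sum = 7 + 5 + 6 + 3 + 2 + 5 = 28

28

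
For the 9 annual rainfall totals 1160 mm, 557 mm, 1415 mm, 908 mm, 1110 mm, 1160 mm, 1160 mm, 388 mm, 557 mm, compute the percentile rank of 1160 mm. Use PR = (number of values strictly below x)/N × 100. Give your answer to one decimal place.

55.6

N = 9.
Strictly below 1160: 5. Equal to 1160: 3.
PR = 5/9 × 100 = 55.6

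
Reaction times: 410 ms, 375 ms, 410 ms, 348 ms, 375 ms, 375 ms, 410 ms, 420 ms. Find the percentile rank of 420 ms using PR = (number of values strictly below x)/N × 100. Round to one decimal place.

N = 8.
Strictly below 420: 7. Equal to 420: 1.
PR = 7/8 × 100 = 87.5

87.5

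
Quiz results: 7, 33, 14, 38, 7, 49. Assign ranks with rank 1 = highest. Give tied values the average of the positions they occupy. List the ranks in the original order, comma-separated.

5.5, 3, 4, 2, 5.5, 1

Sorted (descending): 49, 38, 33, 14, 7, 7
The 2 values of 7 occupy positions 5–6 → average rank (5+6)/2 = 5.5.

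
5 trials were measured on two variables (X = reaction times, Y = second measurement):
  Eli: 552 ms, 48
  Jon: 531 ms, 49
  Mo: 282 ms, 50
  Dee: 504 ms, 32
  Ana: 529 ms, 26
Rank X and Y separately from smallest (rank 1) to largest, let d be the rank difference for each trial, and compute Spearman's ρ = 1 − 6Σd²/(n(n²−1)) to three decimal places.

Ranks of variable 1: 5, 4, 1, 2, 3
Ranks of variable 2: 3, 4, 5, 2, 1
d = r₁ − r₂: 2, 0, -4, 0, 2
d²: 4, 0, 16, 0, 4; Σd² = 24
ρ = 1 − 6·24/(5·24) = 1 − 144/120 = -0.200

-0.200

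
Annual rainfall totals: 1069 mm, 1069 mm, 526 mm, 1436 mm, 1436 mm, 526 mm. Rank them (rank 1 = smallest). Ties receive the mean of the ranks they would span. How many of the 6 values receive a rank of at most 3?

2

Sorted (ascending): 526, 526, 1069, 1069, 1436, 1436
The 2 values of 526 occupy positions 1–2 → average rank (1+2)/2 = 1.5.
The 2 values of 1069 occupy positions 3–4 → average rank (3+4)/2 = 3.5.
The 2 values of 1436 occupy positions 5–6 → average rank (5+6)/2 = 5.5.
Ranks ≤ 3: {1.5, 1.5} → 2 values.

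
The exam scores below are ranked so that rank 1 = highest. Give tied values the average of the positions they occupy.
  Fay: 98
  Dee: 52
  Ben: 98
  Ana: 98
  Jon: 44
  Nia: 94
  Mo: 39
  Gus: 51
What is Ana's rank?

Sorted (descending): 98, 98, 98, 94, 52, 51, 44, 39
The 3 values of 98 occupy positions 1–3 → average rank 2.
Ana has value 98 → rank 2.

2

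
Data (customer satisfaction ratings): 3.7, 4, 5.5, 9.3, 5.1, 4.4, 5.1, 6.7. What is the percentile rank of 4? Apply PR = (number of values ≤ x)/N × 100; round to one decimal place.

25.0

N = 8.
Strictly below 4: 1. Equal to 4: 1.
PR = 2/8 × 100 = 25.0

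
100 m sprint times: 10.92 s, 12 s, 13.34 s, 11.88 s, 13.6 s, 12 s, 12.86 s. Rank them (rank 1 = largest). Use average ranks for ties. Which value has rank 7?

Sorted (descending): 13.6, 13.34, 12.86, 12, 12, 11.88, 10.92
The 2 values of 12 occupy positions 4–5 → average rank (4+5)/2 = 4.5.
Rank 7 → value 10.92.

10.92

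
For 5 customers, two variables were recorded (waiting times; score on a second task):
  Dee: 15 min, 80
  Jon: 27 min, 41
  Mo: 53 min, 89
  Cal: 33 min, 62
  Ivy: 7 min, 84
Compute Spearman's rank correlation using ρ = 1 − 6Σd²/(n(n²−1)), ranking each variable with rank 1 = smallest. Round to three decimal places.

0.100

Ranks of variable 1: 2, 3, 5, 4, 1
Ranks of variable 2: 3, 1, 5, 2, 4
d = r₁ − r₂: -1, 2, 0, 2, -3
d²: 1, 4, 0, 4, 9; Σd² = 18
ρ = 1 − 6·18/(5·24) = 1 − 108/120 = 0.100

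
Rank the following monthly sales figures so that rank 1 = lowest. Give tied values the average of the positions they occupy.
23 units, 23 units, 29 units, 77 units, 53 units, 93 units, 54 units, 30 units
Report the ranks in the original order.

1.5, 1.5, 3, 7, 5, 8, 6, 4

Sorted (ascending): 23, 23, 29, 30, 53, 54, 77, 93
The 2 values of 23 occupy positions 1–2 → average rank (1+2)/2 = 1.5.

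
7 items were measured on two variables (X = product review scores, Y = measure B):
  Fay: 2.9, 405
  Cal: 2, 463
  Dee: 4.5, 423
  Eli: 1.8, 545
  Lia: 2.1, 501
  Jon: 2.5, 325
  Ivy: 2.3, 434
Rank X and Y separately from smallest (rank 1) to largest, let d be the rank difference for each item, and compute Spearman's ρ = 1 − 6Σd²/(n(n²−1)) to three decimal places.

-0.821

Ranks of variable 1: 6, 2, 7, 1, 3, 5, 4
Ranks of variable 2: 2, 5, 3, 7, 6, 1, 4
d = r₁ − r₂: 4, -3, 4, -6, -3, 4, 0
d²: 16, 9, 16, 36, 9, 16, 0; Σd² = 102
ρ = 1 − 6·102/(7·48) = 1 − 612/336 = -0.821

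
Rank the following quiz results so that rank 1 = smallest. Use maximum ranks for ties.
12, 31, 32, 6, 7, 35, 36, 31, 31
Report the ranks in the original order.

Sorted (ascending): 6, 7, 12, 31, 31, 31, 32, 35, 36
The 3 values of 31 occupy positions 4–6 → each gets rank 6.

3, 6, 7, 1, 2, 8, 9, 6, 6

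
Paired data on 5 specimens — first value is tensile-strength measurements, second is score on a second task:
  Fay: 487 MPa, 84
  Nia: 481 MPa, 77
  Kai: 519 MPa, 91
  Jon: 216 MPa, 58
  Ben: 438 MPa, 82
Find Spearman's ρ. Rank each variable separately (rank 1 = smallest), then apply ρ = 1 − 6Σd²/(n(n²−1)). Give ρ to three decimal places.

0.900

Ranks of variable 1: 4, 3, 5, 1, 2
Ranks of variable 2: 4, 2, 5, 1, 3
d = r₁ − r₂: 0, 1, 0, 0, -1
d²: 0, 1, 0, 0, 1; Σd² = 2
ρ = 1 − 6·2/(5·24) = 1 − 12/120 = 0.900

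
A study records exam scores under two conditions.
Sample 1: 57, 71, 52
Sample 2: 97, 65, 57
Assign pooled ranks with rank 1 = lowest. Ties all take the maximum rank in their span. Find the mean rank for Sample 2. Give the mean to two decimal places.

4.33

Sorted (ascending): 52, 57, 57, 65, 71, 97
The 2 values of 57 occupy positions 2–3 → each gets rank 3.
Sample 2 values → pooled ranks: 97→6, 65→4, 57→3
Mean rank = (6 + 4 + 3) / 3 = 4.33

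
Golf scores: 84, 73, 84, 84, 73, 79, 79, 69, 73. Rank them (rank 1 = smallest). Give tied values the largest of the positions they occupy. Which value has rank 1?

69

Sorted (ascending): 69, 73, 73, 73, 79, 79, 84, 84, 84
The 3 values of 73 occupy positions 2–4 → each gets rank 4.
The 2 values of 79 occupy positions 5–6 → each gets rank 6.
The 3 values of 84 occupy positions 7–9 → each gets rank 9.
Rank 1 → value 69.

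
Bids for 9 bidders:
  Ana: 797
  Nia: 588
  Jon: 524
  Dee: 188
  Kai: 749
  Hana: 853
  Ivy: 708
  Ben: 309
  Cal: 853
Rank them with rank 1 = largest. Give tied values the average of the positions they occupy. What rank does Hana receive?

Sorted (descending): 853, 853, 797, 749, 708, 588, 524, 309, 188
The 2 values of 853 occupy positions 1–2 → average rank (1+2)/2 = 1.5.
Hana has value 853 → rank 1.5.

1.5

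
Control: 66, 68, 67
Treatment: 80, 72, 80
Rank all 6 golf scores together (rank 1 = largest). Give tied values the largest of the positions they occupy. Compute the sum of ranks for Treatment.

7

Sorted (descending): 80, 80, 72, 68, 67, 66
The 2 values of 80 occupy positions 1–2 → each gets rank 2.
Treatment values → pooled ranks: 80→2, 72→3, 80→2
Rank sum = 2 + 3 + 2 = 7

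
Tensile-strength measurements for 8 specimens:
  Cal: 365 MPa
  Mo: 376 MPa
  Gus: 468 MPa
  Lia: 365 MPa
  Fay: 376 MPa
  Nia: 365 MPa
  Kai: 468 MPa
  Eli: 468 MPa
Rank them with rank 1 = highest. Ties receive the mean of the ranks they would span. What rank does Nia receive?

7

Sorted (descending): 468, 468, 468, 376, 376, 365, 365, 365
The 3 values of 468 occupy positions 1–3 → average rank 2.
The 2 values of 376 occupy positions 4–5 → average rank (4+5)/2 = 4.5.
The 3 values of 365 occupy positions 6–8 → average rank 7.
Nia has value 365 MPa → rank 7.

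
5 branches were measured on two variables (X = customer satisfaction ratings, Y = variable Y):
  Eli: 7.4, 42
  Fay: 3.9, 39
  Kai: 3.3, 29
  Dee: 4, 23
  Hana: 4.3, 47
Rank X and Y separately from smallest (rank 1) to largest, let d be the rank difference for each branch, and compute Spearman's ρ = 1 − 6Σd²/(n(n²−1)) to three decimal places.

Ranks of variable 1: 5, 2, 1, 3, 4
Ranks of variable 2: 4, 3, 2, 1, 5
d = r₁ − r₂: 1, -1, -1, 2, -1
d²: 1, 1, 1, 4, 1; Σd² = 8
ρ = 1 − 6·8/(5·24) = 1 − 48/120 = 0.600

0.600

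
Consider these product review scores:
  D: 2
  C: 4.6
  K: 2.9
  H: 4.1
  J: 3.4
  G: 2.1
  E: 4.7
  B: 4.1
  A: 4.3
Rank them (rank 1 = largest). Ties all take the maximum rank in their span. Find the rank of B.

5

Sorted (descending): 4.7, 4.6, 4.3, 4.1, 4.1, 3.4, 2.9, 2.1, 2
The 2 values of 4.1 occupy positions 4–5 → each gets rank 5.
B has value 4.1 → rank 5.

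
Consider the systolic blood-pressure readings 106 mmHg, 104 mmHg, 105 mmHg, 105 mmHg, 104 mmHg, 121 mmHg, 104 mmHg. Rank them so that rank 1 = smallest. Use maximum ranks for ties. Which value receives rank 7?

121

Sorted (ascending): 104, 104, 104, 105, 105, 106, 121
The 3 values of 104 occupy positions 1–3 → each gets rank 3.
The 2 values of 105 occupy positions 4–5 → each gets rank 5.
Rank 7 → value 121.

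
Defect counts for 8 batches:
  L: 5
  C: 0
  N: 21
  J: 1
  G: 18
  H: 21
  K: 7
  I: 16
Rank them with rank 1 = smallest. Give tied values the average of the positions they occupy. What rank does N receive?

Sorted (ascending): 0, 1, 5, 7, 16, 18, 21, 21
The 2 values of 21 occupy positions 7–8 → average rank (7+8)/2 = 7.5.
N has value 21 → rank 7.5.

7.5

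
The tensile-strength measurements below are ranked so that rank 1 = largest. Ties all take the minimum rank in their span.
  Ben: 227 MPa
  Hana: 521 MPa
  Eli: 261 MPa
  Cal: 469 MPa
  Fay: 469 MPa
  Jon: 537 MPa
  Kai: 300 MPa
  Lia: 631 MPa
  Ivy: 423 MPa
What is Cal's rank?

4

Sorted (descending): 631, 537, 521, 469, 469, 423, 300, 261, 227
The 2 values of 469 occupy positions 4–5 → each gets rank 4.
Cal has value 469 MPa → rank 4.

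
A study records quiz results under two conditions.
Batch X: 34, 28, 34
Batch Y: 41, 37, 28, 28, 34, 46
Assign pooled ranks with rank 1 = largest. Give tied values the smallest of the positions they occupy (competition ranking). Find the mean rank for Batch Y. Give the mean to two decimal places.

Sorted (descending): 46, 41, 37, 34, 34, 34, 28, 28, 28
The 3 values of 34 occupy positions 4–6 → each gets rank 4.
The 3 values of 28 occupy positions 7–9 → each gets rank 7.
Batch Y values → pooled ranks: 41→2, 37→3, 28→7, 28→7, 34→4, 46→1
Mean rank = (2 + 3 + 7 + 7 + 4 + 1) / 6 = 4.00

4.00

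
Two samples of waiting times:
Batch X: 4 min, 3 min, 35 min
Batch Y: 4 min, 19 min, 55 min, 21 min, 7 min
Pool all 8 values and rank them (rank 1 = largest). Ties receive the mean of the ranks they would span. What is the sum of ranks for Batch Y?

Sorted (descending): 55, 35, 21, 19, 7, 4, 4, 3
The 2 values of 4 occupy positions 6–7 → average rank (6+7)/2 = 6.5.
Batch Y values → pooled ranks: 4→6.5, 19→4, 55→1, 21→3, 7→5
Rank sum = 6.5 + 4 + 1 + 3 + 5 = 19.5

19.5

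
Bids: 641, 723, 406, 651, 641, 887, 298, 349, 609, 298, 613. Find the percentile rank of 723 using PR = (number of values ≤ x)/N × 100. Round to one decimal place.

90.9

N = 11.
Strictly below 723: 9. Equal to 723: 1.
PR = 10/11 × 100 = 90.9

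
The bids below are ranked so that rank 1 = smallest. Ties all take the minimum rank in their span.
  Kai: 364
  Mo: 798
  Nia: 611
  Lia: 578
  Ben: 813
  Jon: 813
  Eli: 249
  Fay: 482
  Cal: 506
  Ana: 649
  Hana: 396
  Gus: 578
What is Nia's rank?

8

Sorted (ascending): 249, 364, 396, 482, 506, 578, 578, 611, 649, 798, 813, 813
The 2 values of 578 occupy positions 6–7 → each gets rank 6.
The 2 values of 813 occupy positions 11–12 → each gets rank 11.
Nia has value 611 → rank 8.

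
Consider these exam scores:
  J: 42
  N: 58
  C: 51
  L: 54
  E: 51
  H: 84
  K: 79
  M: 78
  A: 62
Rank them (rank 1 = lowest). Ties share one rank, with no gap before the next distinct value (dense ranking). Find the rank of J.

Sorted (ascending): 42, 51, 51, 54, 58, 62, 78, 79, 84
The 2 values of 51 share dense rank 2.
Remaining distinct values take the next consecutive integers.
J has value 42 → rank 1.

1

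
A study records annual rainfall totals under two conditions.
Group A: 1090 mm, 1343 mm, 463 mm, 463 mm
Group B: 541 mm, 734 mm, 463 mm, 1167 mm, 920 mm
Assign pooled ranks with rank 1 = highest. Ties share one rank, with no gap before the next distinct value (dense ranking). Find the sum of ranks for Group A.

18

Sorted (descending): 1343, 1167, 1090, 920, 734, 541, 463, 463, 463
The 3 values of 463 share dense rank 7.
Remaining distinct values take the next consecutive integers.
Group A values → pooled ranks: 1090→3, 1343→1, 463→7, 463→7
Rank sum = 3 + 1 + 7 + 7 = 18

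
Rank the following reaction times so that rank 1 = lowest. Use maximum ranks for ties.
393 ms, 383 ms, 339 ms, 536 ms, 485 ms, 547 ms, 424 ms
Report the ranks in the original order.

Sorted (ascending): 339, 383, 393, 424, 485, 536, 547
No ties — each value takes its position as its rank.

3, 2, 1, 6, 5, 7, 4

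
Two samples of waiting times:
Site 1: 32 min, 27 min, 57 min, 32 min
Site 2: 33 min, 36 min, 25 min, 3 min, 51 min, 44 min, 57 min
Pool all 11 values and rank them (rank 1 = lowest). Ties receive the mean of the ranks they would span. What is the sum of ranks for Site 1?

22.5

Sorted (ascending): 3, 25, 27, 32, 32, 33, 36, 44, 51, 57, 57
The 2 values of 32 occupy positions 4–5 → average rank (4+5)/2 = 4.5.
The 2 values of 57 occupy positions 10–11 → average rank (10+11)/2 = 10.5.
Site 1 values → pooled ranks: 32→4.5, 27→3, 57→10.5, 32→4.5
Rank sum = 4.5 + 3 + 10.5 + 4.5 = 22.5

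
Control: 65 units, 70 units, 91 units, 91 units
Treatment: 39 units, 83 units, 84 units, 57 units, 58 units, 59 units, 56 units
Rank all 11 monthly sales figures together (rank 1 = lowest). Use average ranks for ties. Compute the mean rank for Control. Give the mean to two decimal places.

Sorted (ascending): 39, 56, 57, 58, 59, 65, 70, 83, 84, 91, 91
The 2 values of 91 occupy positions 10–11 → average rank (10+11)/2 = 10.5.
Control values → pooled ranks: 65→6, 70→7, 91→10.5, 91→10.5
Mean rank = (6 + 7 + 10.5 + 10.5) / 4 = 8.50

8.50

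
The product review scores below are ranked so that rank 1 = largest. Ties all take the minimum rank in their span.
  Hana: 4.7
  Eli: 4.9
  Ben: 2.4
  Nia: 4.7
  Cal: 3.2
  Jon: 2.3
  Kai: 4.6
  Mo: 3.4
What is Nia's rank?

2

Sorted (descending): 4.9, 4.7, 4.7, 4.6, 3.4, 3.2, 2.4, 2.3
The 2 values of 4.7 occupy positions 2–3 → each gets rank 2.
Nia has value 4.7 → rank 2.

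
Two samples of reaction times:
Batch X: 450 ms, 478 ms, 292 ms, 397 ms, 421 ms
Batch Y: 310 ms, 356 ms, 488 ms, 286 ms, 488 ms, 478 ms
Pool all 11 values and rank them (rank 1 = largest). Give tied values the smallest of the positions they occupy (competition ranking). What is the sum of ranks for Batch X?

31

Sorted (descending): 488, 488, 478, 478, 450, 421, 397, 356, 310, 292, 286
The 2 values of 488 occupy positions 1–2 → each gets rank 1.
The 2 values of 478 occupy positions 3–4 → each gets rank 3.
Batch X values → pooled ranks: 450→5, 478→3, 292→10, 397→7, 421→6
Rank sum = 5 + 3 + 10 + 7 + 6 = 31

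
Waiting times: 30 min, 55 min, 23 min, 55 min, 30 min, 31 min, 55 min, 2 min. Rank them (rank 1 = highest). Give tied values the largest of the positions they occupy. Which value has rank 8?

Sorted (descending): 55, 55, 55, 31, 30, 30, 23, 2
The 3 values of 55 occupy positions 1–3 → each gets rank 3.
The 2 values of 30 occupy positions 5–6 → each gets rank 6.
Rank 8 → value 2.

2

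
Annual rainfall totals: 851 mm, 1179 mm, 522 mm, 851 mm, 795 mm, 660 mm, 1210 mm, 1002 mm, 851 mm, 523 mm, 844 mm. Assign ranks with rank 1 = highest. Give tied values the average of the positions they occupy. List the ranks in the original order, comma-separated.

5, 2, 11, 5, 8, 9, 1, 3, 5, 10, 7

Sorted (descending): 1210, 1179, 1002, 851, 851, 851, 844, 795, 660, 523, 522
The 3 values of 851 occupy positions 4–6 → average rank 5.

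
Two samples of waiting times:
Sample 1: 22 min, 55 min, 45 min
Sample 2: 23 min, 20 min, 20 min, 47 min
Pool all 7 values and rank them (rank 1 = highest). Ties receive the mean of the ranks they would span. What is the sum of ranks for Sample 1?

9

Sorted (descending): 55, 47, 45, 23, 22, 20, 20
The 2 values of 20 occupy positions 6–7 → average rank (6+7)/2 = 6.5.
Sample 1 values → pooled ranks: 22→5, 55→1, 45→3
Rank sum = 5 + 1 + 3 = 9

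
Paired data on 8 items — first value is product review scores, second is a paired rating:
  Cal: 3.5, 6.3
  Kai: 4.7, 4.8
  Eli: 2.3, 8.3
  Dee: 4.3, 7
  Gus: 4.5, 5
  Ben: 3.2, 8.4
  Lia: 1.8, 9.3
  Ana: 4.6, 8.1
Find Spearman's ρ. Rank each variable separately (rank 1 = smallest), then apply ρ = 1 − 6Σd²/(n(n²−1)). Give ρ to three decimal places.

Ranks of variable 1: 4, 8, 2, 5, 6, 3, 1, 7
Ranks of variable 2: 3, 1, 6, 4, 2, 7, 8, 5
d = r₁ − r₂: 1, 7, -4, 1, 4, -4, -7, 2
d²: 1, 49, 16, 1, 16, 16, 49, 4; Σd² = 152
ρ = 1 − 6·152/(8·63) = 1 − 912/504 = -0.810

-0.810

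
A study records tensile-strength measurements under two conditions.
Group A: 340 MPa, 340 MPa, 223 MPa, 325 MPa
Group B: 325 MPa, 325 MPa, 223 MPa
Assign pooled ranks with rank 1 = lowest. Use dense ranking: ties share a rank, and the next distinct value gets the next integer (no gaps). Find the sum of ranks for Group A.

Sorted (ascending): 223, 223, 325, 325, 325, 340, 340
The 2 values of 223 share dense rank 1.
The 3 values of 325 share dense rank 2.
The 2 values of 340 share dense rank 3.
Group A values → pooled ranks: 340→3, 340→3, 223→1, 325→2
Rank sum = 3 + 3 + 1 + 2 = 9

9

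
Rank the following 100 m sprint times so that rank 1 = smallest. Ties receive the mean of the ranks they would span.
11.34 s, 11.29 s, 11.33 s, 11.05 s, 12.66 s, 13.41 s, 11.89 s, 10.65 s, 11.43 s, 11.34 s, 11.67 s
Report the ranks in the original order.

Sorted (ascending): 10.65, 11.05, 11.29, 11.33, 11.34, 11.34, 11.43, 11.67, 11.89, 12.66, 13.41
The 2 values of 11.34 occupy positions 5–6 → average rank (5+6)/2 = 5.5.

5.5, 3, 4, 2, 10, 11, 9, 1, 7, 5.5, 8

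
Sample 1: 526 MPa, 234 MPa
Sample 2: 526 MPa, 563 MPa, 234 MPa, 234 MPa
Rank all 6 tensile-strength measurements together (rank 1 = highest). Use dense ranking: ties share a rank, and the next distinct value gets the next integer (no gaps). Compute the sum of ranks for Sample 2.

Sorted (descending): 563, 526, 526, 234, 234, 234
The 2 values of 526 share dense rank 2.
The 3 values of 234 share dense rank 3.
Remaining distinct values take the next consecutive integers.
Sample 2 values → pooled ranks: 526→2, 563→1, 234→3, 234→3
Rank sum = 2 + 1 + 3 + 3 = 9

9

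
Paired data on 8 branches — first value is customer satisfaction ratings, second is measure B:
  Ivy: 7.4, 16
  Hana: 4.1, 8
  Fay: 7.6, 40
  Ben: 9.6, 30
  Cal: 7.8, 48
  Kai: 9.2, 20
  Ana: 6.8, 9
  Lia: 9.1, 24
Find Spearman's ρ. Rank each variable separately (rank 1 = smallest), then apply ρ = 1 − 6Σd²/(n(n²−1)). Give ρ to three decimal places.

Ranks of variable 1: 3, 1, 4, 8, 5, 7, 2, 6
Ranks of variable 2: 3, 1, 7, 6, 8, 4, 2, 5
d = r₁ − r₂: 0, 0, -3, 2, -3, 3, 0, 1
d²: 0, 0, 9, 4, 9, 9, 0, 1; Σd² = 32
ρ = 1 − 6·32/(8·63) = 1 − 192/504 = 0.619

0.619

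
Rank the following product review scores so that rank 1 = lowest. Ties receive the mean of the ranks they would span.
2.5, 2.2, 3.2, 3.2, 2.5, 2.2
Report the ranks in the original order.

3.5, 1.5, 5.5, 5.5, 3.5, 1.5

Sorted (ascending): 2.2, 2.2, 2.5, 2.5, 3.2, 3.2
The 2 values of 2.2 occupy positions 1–2 → average rank (1+2)/2 = 1.5.
The 2 values of 2.5 occupy positions 3–4 → average rank (3+4)/2 = 3.5.
The 2 values of 3.2 occupy positions 5–6 → average rank (5+6)/2 = 5.5.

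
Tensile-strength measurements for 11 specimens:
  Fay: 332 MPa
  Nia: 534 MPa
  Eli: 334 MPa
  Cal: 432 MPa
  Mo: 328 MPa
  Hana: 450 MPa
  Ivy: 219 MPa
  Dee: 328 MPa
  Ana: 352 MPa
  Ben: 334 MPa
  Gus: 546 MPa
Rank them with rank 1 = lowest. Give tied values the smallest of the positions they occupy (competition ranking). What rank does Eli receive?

5

Sorted (ascending): 219, 328, 328, 332, 334, 334, 352, 432, 450, 534, 546
The 2 values of 328 occupy positions 2–3 → each gets rank 2.
The 2 values of 334 occupy positions 5–6 → each gets rank 5.
Eli has value 334 MPa → rank 5.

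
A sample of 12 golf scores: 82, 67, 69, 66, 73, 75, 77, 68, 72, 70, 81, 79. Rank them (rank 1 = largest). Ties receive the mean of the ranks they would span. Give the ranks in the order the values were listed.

1, 11, 9, 12, 6, 5, 4, 10, 7, 8, 2, 3

Sorted (descending): 82, 81, 79, 77, 75, 73, 72, 70, 69, 68, 67, 66
No ties — each value takes its position as its rank.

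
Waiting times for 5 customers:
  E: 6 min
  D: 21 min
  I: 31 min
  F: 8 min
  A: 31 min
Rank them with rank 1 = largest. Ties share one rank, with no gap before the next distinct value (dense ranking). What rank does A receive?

Sorted (descending): 31, 31, 21, 8, 6
The 2 values of 31 share dense rank 1.
Remaining distinct values take the next consecutive integers.
A has value 31 min → rank 1.

1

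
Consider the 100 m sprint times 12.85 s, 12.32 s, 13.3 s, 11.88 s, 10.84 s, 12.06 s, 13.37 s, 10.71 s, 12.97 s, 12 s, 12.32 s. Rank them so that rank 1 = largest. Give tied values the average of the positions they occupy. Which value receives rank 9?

Sorted (descending): 13.37, 13.3, 12.97, 12.85, 12.32, 12.32, 12.06, 12, 11.88, 10.84, 10.71
The 2 values of 12.32 occupy positions 5–6 → average rank (5+6)/2 = 5.5.
Rank 9 → value 11.88.

11.88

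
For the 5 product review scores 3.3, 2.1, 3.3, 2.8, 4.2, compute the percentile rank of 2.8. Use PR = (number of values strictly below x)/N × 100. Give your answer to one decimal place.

N = 5.
Strictly below 2.8: 1. Equal to 2.8: 1.
PR = 1/5 × 100 = 20.0

20.0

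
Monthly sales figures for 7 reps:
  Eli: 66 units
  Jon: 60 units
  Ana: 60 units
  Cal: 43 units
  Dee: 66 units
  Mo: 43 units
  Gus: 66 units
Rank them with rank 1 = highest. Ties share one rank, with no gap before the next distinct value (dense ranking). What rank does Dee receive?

Sorted (descending): 66, 66, 66, 60, 60, 43, 43
The 3 values of 66 share dense rank 1.
The 2 values of 60 share dense rank 2.
The 2 values of 43 share dense rank 3.
Dee has value 66 units → rank 1.

1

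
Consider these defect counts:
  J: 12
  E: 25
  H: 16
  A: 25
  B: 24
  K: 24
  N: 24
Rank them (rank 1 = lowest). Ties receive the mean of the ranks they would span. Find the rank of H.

2

Sorted (ascending): 12, 16, 24, 24, 24, 25, 25
The 3 values of 24 occupy positions 3–5 → average rank 4.
The 2 values of 25 occupy positions 6–7 → average rank (6+7)/2 = 6.5.
H has value 16 → rank 2.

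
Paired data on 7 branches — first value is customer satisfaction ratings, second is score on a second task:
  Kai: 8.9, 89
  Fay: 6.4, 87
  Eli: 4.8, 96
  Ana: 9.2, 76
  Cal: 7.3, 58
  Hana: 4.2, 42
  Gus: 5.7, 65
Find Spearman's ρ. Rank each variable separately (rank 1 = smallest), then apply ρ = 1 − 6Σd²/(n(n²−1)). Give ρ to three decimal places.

0.214

Ranks of variable 1: 6, 4, 2, 7, 5, 1, 3
Ranks of variable 2: 6, 5, 7, 4, 2, 1, 3
d = r₁ − r₂: 0, -1, -5, 3, 3, 0, 0
d²: 0, 1, 25, 9, 9, 0, 0; Σd² = 44
ρ = 1 − 6·44/(7·48) = 1 − 264/336 = 0.214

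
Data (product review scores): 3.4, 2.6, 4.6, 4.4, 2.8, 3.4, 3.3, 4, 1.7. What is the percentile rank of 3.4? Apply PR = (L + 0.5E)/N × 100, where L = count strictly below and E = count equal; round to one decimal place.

55.6

N = 9.
Strictly below 3.4: 4. Equal to 3.4: 2.
PR = (4 + 0.5·2)/9 × 100 = 55.6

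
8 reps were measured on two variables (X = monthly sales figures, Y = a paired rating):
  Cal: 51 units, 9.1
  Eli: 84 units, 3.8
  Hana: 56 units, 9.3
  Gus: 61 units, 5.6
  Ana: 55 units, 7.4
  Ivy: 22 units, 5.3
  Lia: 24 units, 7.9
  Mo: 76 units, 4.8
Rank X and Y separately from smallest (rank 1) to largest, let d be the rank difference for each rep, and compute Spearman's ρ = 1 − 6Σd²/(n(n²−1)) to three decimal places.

Ranks of variable 1: 3, 8, 5, 6, 4, 1, 2, 7
Ranks of variable 2: 7, 1, 8, 4, 5, 3, 6, 2
d = r₁ − r₂: -4, 7, -3, 2, -1, -2, -4, 5
d²: 16, 49, 9, 4, 1, 4, 16, 25; Σd² = 124
ρ = 1 − 6·124/(8·63) = 1 − 744/504 = -0.476

-0.476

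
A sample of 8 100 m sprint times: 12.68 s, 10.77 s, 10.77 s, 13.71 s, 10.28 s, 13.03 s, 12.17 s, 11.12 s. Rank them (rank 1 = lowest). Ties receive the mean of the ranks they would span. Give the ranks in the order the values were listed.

Sorted (ascending): 10.28, 10.77, 10.77, 11.12, 12.17, 12.68, 13.03, 13.71
The 2 values of 10.77 occupy positions 2–3 → average rank (2+3)/2 = 2.5.

6, 2.5, 2.5, 8, 1, 7, 5, 4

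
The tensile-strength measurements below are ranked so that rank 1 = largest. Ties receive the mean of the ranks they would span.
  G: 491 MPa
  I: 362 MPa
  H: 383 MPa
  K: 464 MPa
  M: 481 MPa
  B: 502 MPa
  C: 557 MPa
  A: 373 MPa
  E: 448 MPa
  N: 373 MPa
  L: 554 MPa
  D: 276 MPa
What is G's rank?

Sorted (descending): 557, 554, 502, 491, 481, 464, 448, 383, 373, 373, 362, 276
The 2 values of 373 occupy positions 9–10 → average rank (9+10)/2 = 9.5.
G has value 491 MPa → rank 4.

4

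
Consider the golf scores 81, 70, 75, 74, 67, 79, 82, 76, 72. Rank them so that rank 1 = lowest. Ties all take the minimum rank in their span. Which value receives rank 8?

Sorted (ascending): 67, 70, 72, 74, 75, 76, 79, 81, 82
No ties — each value takes its position as its rank.
Rank 8 → value 81.

81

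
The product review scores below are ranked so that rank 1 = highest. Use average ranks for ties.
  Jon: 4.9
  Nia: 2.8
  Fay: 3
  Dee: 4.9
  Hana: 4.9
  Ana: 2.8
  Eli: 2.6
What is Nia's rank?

5.5

Sorted (descending): 4.9, 4.9, 4.9, 3, 2.8, 2.8, 2.6
The 3 values of 4.9 occupy positions 1–3 → average rank 2.
The 2 values of 2.8 occupy positions 5–6 → average rank (5+6)/2 = 5.5.
Nia has value 2.8 → rank 5.5.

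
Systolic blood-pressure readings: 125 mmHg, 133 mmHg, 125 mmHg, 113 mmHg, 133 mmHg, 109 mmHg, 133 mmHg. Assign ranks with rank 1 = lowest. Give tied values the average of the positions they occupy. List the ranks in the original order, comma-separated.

3.5, 6, 3.5, 2, 6, 1, 6

Sorted (ascending): 109, 113, 125, 125, 133, 133, 133
The 2 values of 125 occupy positions 3–4 → average rank (3+4)/2 = 3.5.
The 3 values of 133 occupy positions 5–7 → average rank 6.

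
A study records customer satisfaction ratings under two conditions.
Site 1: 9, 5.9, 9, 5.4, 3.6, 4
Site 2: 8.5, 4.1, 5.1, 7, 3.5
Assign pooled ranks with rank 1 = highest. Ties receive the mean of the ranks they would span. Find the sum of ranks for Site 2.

Sorted (descending): 9, 9, 8.5, 7, 5.9, 5.4, 5.1, 4.1, 4, 3.6, 3.5
The 2 values of 9 occupy positions 1–2 → average rank (1+2)/2 = 1.5.
Site 2 values → pooled ranks: 8.5→3, 4.1→8, 5.1→7, 7→4, 3.5→11
Rank sum = 3 + 8 + 7 + 4 + 11 = 33

33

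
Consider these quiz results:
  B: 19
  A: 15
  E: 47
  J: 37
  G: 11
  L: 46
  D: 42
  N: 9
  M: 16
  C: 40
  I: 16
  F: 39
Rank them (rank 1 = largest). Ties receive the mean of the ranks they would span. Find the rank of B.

Sorted (descending): 47, 46, 42, 40, 39, 37, 19, 16, 16, 15, 11, 9
The 2 values of 16 occupy positions 8–9 → average rank (8+9)/2 = 8.5.
B has value 19 → rank 7.

7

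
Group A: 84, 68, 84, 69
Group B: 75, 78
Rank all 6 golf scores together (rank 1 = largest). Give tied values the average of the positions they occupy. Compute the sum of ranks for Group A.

14

Sorted (descending): 84, 84, 78, 75, 69, 68
The 2 values of 84 occupy positions 1–2 → average rank (1+2)/2 = 1.5.
Group A values → pooled ranks: 84→1.5, 68→6, 84→1.5, 69→5
Rank sum = 1.5 + 6 + 1.5 + 5 = 14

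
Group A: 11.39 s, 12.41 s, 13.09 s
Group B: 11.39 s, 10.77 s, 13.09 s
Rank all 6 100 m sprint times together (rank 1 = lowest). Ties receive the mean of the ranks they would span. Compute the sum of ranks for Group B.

Sorted (ascending): 10.77, 11.39, 11.39, 12.41, 13.09, 13.09
The 2 values of 11.39 occupy positions 2–3 → average rank (2+3)/2 = 2.5.
The 2 values of 13.09 occupy positions 5–6 → average rank (5+6)/2 = 5.5.
Group B values → pooled ranks: 11.39→2.5, 10.77→1, 13.09→5.5
Rank sum = 2.5 + 1 + 5.5 = 9

9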